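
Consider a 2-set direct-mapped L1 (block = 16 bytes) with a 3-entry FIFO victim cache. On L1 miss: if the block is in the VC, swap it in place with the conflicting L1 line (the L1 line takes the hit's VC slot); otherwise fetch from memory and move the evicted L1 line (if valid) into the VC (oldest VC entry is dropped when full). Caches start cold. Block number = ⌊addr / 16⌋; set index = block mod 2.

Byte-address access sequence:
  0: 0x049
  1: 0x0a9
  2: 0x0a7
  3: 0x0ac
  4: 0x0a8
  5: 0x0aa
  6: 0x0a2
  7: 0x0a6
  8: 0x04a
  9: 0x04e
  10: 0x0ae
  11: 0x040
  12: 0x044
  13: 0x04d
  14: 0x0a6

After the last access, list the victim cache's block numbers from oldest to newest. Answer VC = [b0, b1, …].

  [0] addr=0x49 blk=4 s=0: MISS | VC []
  [1] addr=0xa9 blk=10 s=0: MISS | VC [4]
  [2] addr=0xa7 blk=10 s=0: L1-HIT | VC [4]
  [3] addr=0xac blk=10 s=0: L1-HIT | VC [4]
  [4] addr=0xa8 blk=10 s=0: L1-HIT | VC [4]
  [5] addr=0xaa blk=10 s=0: L1-HIT | VC [4]
  [6] addr=0xa2 blk=10 s=0: L1-HIT | VC [4]
  [7] addr=0xa6 blk=10 s=0: L1-HIT | VC [4]
  [8] addr=0x4a blk=4 s=0: VC-HIT | VC [10]
  [9] addr=0x4e blk=4 s=0: L1-HIT | VC [10]
  [10] addr=0xae blk=10 s=0: VC-HIT | VC [4]
  [11] addr=0x40 blk=4 s=0: VC-HIT | VC [10]
  [12] addr=0x44 blk=4 s=0: L1-HIT | VC [10]
  [13] addr=0x4d blk=4 s=0: L1-HIT | VC [10]
  [14] addr=0xa6 blk=10 s=0: VC-HIT | VC [4]

VC = [4]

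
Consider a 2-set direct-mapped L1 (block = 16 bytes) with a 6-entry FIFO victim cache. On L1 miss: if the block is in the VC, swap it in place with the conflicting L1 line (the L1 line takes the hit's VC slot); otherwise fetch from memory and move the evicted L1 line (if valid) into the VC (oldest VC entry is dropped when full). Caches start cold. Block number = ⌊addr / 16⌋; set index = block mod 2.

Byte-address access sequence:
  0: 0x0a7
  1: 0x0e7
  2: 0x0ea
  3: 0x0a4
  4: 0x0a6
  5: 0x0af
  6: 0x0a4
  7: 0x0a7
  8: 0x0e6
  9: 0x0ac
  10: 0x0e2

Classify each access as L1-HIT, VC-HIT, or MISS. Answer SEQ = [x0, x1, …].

SEQ = [MISS, MISS, L1-HIT, VC-HIT, L1-HIT, L1-HIT, L1-HIT, L1-HIT, VC-HIT, VC-HIT, VC-HIT]

  [0] addr=0xa7 blk=10 s=0: MISS | VC []
  [1] addr=0xe7 blk=14 s=0: MISS | VC [10]
  [2] addr=0xea blk=14 s=0: L1-HIT | VC [10]
  [3] addr=0xa4 blk=10 s=0: VC-HIT | VC [14]
  [4] addr=0xa6 blk=10 s=0: L1-HIT | VC [14]
  [5] addr=0xaf blk=10 s=0: L1-HIT | VC [14]
  [6] addr=0xa4 blk=10 s=0: L1-HIT | VC [14]
  [7] addr=0xa7 blk=10 s=0: L1-HIT | VC [14]
  [8] addr=0xe6 blk=14 s=0: VC-HIT | VC [10]
  [9] addr=0xac blk=10 s=0: VC-HIT | VC [14]
  [10] addr=0xe2 blk=14 s=0: VC-HIT | VC [10]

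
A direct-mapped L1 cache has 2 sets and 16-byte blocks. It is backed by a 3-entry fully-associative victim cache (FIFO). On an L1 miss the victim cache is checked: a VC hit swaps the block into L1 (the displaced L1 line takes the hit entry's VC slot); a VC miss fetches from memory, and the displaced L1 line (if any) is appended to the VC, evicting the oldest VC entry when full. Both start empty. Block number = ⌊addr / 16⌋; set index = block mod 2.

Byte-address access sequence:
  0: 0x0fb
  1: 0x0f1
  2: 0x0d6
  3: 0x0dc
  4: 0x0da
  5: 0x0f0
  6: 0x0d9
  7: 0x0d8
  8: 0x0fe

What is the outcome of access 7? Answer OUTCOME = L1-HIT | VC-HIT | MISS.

OUTCOME = L1-HIT

  [0] addr=0xfb blk=15 s=1: MISS | VC []
  [1] addr=0xf1 blk=15 s=1: L1-HIT | VC []
  [2] addr=0xd6 blk=13 s=1: MISS | VC [15]
  [3] addr=0xdc blk=13 s=1: L1-HIT | VC [15]
  [4] addr=0xda blk=13 s=1: L1-HIT | VC [15]
  [5] addr=0xf0 blk=15 s=1: VC-HIT | VC [13]
  [6] addr=0xd9 blk=13 s=1: VC-HIT | VC [15]
  [7] addr=0xd8 blk=13 s=1: L1-HIT | VC [15]
  [8] addr=0xfe blk=15 s=1: VC-HIT | VC [13]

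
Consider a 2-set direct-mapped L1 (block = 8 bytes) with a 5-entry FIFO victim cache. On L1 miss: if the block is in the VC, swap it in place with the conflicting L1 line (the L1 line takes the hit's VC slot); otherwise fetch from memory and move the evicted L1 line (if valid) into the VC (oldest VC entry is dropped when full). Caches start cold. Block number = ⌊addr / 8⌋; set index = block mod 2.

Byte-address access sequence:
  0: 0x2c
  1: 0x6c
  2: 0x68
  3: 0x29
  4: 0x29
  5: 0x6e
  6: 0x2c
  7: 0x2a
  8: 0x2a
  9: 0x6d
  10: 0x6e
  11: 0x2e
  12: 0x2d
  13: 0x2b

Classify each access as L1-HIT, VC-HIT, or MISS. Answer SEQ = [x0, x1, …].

SEQ = [MISS, MISS, L1-HIT, VC-HIT, L1-HIT, VC-HIT, VC-HIT, L1-HIT, L1-HIT, VC-HIT, L1-HIT, VC-HIT, L1-HIT, L1-HIT]

0: 0x2c (blk 5, set 1) → MISS  vc=[]
1: 0x6c (blk 13, set 1) → MISS  vc=[5]
2: 0x68 (blk 13, set 1) → L1-HIT  vc=[5]
3: 0x29 (blk 5, set 1) → VC-HIT  vc=[13]
4: 0x29 (blk 5, set 1) → L1-HIT  vc=[13]
5: 0x6e (blk 13, set 1) → VC-HIT  vc=[5]
6: 0x2c (blk 5, set 1) → VC-HIT  vc=[13]
7: 0x2a (blk 5, set 1) → L1-HIT  vc=[13]
8: 0x2a (blk 5, set 1) → L1-HIT  vc=[13]
9: 0x6d (blk 13, set 1) → VC-HIT  vc=[5]
10: 0x6e (blk 13, set 1) → L1-HIT  vc=[5]
11: 0x2e (blk 5, set 1) → VC-HIT  vc=[13]
12: 0x2d (blk 5, set 1) → L1-HIT  vc=[13]
13: 0x2b (blk 5, set 1) → L1-HIT  vc=[13]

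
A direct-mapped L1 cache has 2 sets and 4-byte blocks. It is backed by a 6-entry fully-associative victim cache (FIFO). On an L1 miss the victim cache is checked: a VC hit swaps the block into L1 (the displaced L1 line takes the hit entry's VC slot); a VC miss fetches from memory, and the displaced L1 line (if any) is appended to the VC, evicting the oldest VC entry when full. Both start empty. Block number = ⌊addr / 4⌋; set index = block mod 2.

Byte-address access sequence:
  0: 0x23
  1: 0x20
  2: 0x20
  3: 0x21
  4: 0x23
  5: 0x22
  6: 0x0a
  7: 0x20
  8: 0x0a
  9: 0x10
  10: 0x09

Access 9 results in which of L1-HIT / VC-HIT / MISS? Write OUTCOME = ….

OUTCOME = MISS

0: 0x23 (blk 8, set 0) → MISS  vc=[]
1: 0x20 (blk 8, set 0) → L1-HIT  vc=[]
2: 0x20 (blk 8, set 0) → L1-HIT  vc=[]
3: 0x21 (blk 8, set 0) → L1-HIT  vc=[]
4: 0x23 (blk 8, set 0) → L1-HIT  vc=[]
5: 0x22 (blk 8, set 0) → L1-HIT  vc=[]
6: 0xa (blk 2, set 0) → MISS  vc=[8]
7: 0x20 (blk 8, set 0) → VC-HIT  vc=[2]
8: 0xa (blk 2, set 0) → VC-HIT  vc=[8]
9: 0x10 (blk 4, set 0) → MISS  vc=[8, 2]
10: 0x9 (blk 2, set 0) → VC-HIT  vc=[8, 4]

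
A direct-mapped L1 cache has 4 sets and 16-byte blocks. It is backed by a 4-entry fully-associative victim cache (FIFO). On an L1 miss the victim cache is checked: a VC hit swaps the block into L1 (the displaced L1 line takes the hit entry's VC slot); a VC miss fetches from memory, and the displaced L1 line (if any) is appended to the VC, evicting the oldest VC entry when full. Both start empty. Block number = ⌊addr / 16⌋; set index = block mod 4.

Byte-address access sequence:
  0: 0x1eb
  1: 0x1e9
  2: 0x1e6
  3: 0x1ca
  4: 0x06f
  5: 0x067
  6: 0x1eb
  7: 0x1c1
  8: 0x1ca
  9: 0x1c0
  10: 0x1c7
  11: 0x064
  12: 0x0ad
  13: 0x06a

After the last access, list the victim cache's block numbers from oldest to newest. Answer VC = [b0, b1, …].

VC = [30, 10]

#0 0x1eb→b30/s2 MISS; vc=[]
#1 0x1e9→b30/s2 L1-HIT; vc=[]
#2 0x1e6→b30/s2 L1-HIT; vc=[]
#3 0x1ca→b28/s0 MISS; vc=[]
#4 0x6f→b6/s2 MISS; vc=[30]
#5 0x67→b6/s2 L1-HIT; vc=[30]
#6 0x1eb→b30/s2 VC-HIT; vc=[6]
#7 0x1c1→b28/s0 L1-HIT; vc=[6]
#8 0x1ca→b28/s0 L1-HIT; vc=[6]
#9 0x1c0→b28/s0 L1-HIT; vc=[6]
#10 0x1c7→b28/s0 L1-HIT; vc=[6]
#11 0x64→b6/s2 VC-HIT; vc=[30]
#12 0xad→b10/s2 MISS; vc=[30,6]
#13 0x6a→b6/s2 VC-HIT; vc=[30,10]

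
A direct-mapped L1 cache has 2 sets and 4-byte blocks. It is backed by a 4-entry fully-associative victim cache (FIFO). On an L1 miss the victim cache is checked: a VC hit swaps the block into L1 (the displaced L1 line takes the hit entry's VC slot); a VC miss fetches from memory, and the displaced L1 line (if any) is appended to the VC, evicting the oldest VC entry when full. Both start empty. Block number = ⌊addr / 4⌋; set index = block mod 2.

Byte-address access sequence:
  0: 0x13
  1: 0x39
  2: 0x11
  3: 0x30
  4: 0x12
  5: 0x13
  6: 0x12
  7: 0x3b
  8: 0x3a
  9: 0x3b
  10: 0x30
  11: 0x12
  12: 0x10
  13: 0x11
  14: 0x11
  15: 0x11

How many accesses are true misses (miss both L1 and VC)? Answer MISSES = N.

MISSES = 3

  [0] addr=0x13 blk=4 s=0: MISS | VC []
  [1] addr=0x39 blk=14 s=0: MISS | VC [4]
  [2] addr=0x11 blk=4 s=0: VC-HIT | VC [14]
  [3] addr=0x30 blk=12 s=0: MISS | VC [14, 4]
  [4] addr=0x12 blk=4 s=0: VC-HIT | VC [14, 12]
  [5] addr=0x13 blk=4 s=0: L1-HIT | VC [14, 12]
  [6] addr=0x12 blk=4 s=0: L1-HIT | VC [14, 12]
  [7] addr=0x3b blk=14 s=0: VC-HIT | VC [4, 12]
  [8] addr=0x3a blk=14 s=0: L1-HIT | VC [4, 12]
  [9] addr=0x3b blk=14 s=0: L1-HIT | VC [4, 12]
  [10] addr=0x30 blk=12 s=0: VC-HIT | VC [4, 14]
  [11] addr=0x12 blk=4 s=0: VC-HIT | VC [12, 14]
  [12] addr=0x10 blk=4 s=0: L1-HIT | VC [12, 14]
  [13] addr=0x11 blk=4 s=0: L1-HIT | VC [12, 14]
  [14] addr=0x11 blk=4 s=0: L1-HIT | VC [12, 14]
  [15] addr=0x11 blk=4 s=0: L1-HIT | VC [12, 14]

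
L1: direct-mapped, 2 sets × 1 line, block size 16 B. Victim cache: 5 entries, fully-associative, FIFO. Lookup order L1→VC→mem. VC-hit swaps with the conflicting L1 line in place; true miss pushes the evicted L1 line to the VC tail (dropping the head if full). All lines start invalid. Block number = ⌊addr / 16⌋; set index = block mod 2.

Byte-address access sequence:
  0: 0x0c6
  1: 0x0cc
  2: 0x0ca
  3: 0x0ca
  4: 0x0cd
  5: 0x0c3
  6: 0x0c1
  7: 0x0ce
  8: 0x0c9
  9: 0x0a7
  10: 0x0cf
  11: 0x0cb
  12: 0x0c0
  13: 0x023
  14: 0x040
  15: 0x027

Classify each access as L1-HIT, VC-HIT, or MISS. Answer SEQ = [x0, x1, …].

0: 0xc6 (blk 12, set 0) → MISS  vc=[]
1: 0xcc (blk 12, set 0) → L1-HIT  vc=[]
2: 0xca (blk 12, set 0) → L1-HIT  vc=[]
3: 0xca (blk 12, set 0) → L1-HIT  vc=[]
4: 0xcd (blk 12, set 0) → L1-HIT  vc=[]
5: 0xc3 (blk 12, set 0) → L1-HIT  vc=[]
6: 0xc1 (blk 12, set 0) → L1-HIT  vc=[]
7: 0xce (blk 12, set 0) → L1-HIT  vc=[]
8: 0xc9 (blk 12, set 0) → L1-HIT  vc=[]
9: 0xa7 (blk 10, set 0) → MISS  vc=[12]
10: 0xcf (blk 12, set 0) → VC-HIT  vc=[10]
11: 0xcb (blk 12, set 0) → L1-HIT  vc=[10]
12: 0xc0 (blk 12, set 0) → L1-HIT  vc=[10]
13: 0x23 (blk 2, set 0) → MISS  vc=[10, 12]
14: 0x40 (blk 4, set 0) → MISS  vc=[10, 12, 2]
15: 0x27 (blk 2, set 0) → VC-HIT  vc=[10, 12, 4]

SEQ = [MISS, L1-HIT, L1-HIT, L1-HIT, L1-HIT, L1-HIT, L1-HIT, L1-HIT, L1-HIT, MISS, VC-HIT, L1-HIT, L1-HIT, MISS, MISS, VC-HIT]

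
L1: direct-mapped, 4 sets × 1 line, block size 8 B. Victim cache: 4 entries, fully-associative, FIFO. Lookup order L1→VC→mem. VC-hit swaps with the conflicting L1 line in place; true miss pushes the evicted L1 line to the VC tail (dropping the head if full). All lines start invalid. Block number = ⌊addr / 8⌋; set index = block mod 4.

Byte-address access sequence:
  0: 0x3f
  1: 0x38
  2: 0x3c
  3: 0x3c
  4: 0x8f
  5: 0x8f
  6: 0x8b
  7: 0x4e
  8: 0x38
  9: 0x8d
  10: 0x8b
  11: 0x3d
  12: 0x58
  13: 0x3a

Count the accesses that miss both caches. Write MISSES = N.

#0 0x3f→b7/s3 MISS; vc=[]
#1 0x38→b7/s3 L1-HIT; vc=[]
#2 0x3c→b7/s3 L1-HIT; vc=[]
#3 0x3c→b7/s3 L1-HIT; vc=[]
#4 0x8f→b17/s1 MISS; vc=[]
#5 0x8f→b17/s1 L1-HIT; vc=[]
#6 0x8b→b17/s1 L1-HIT; vc=[]
#7 0x4e→b9/s1 MISS; vc=[17]
#8 0x38→b7/s3 L1-HIT; vc=[17]
#9 0x8d→b17/s1 VC-HIT; vc=[9]
#10 0x8b→b17/s1 L1-HIT; vc=[9]
#11 0x3d→b7/s3 L1-HIT; vc=[9]
#12 0x58→b11/s3 MISS; vc=[9,7]
#13 0x3a→b7/s3 VC-HIT; vc=[9,11]

MISSES = 4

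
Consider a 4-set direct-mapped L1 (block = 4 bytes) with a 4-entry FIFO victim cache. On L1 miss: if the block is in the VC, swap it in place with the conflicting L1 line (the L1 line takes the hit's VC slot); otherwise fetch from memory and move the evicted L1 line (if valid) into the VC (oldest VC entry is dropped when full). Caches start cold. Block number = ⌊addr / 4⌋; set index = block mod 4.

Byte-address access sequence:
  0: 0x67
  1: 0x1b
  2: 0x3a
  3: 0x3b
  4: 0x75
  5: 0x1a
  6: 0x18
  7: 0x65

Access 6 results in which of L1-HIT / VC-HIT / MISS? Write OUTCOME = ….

OUTCOME = L1-HIT

0: 0x67 (blk 25, set 1) → MISS  vc=[]
1: 0x1b (blk 6, set 2) → MISS  vc=[]
2: 0x3a (blk 14, set 2) → MISS  vc=[6]
3: 0x3b (blk 14, set 2) → L1-HIT  vc=[6]
4: 0x75 (blk 29, set 1) → MISS  vc=[6, 25]
5: 0x1a (blk 6, set 2) → VC-HIT  vc=[14, 25]
6: 0x18 (blk 6, set 2) → L1-HIT  vc=[14, 25]
7: 0x65 (blk 25, set 1) → VC-HIT  vc=[14, 29]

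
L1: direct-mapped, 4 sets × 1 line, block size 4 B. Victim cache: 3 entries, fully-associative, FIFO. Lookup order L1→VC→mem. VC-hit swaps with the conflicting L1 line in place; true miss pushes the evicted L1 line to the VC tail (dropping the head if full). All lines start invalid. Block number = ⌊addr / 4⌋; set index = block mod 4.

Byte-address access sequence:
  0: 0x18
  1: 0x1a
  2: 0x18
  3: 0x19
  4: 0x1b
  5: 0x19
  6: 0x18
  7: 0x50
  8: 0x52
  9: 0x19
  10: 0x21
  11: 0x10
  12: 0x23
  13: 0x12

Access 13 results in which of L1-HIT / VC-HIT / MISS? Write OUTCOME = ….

OUTCOME = VC-HIT

#0 0x18→b6/s2 MISS; vc=[]
#1 0x1a→b6/s2 L1-HIT; vc=[]
#2 0x18→b6/s2 L1-HIT; vc=[]
#3 0x19→b6/s2 L1-HIT; vc=[]
#4 0x1b→b6/s2 L1-HIT; vc=[]
#5 0x19→b6/s2 L1-HIT; vc=[]
#6 0x18→b6/s2 L1-HIT; vc=[]
#7 0x50→b20/s0 MISS; vc=[]
#8 0x52→b20/s0 L1-HIT; vc=[]
#9 0x19→b6/s2 L1-HIT; vc=[]
#10 0x21→b8/s0 MISS; vc=[20]
#11 0x10→b4/s0 MISS; vc=[20,8]
#12 0x23→b8/s0 VC-HIT; vc=[20,4]
#13 0x12→b4/s0 VC-HIT; vc=[20,8]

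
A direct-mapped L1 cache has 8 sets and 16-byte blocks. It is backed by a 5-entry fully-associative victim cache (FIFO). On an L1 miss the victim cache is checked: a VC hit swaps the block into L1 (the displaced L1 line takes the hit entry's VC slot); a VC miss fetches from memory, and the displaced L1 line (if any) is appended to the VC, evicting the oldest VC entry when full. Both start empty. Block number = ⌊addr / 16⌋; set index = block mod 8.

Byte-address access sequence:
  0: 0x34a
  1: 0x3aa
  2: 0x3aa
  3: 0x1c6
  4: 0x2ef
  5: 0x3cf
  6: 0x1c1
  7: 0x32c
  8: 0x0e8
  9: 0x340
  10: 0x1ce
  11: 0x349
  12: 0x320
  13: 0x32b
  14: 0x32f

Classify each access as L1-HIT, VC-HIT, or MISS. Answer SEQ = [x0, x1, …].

0: 0x34a (blk 52, set 4) → MISS  vc=[]
1: 0x3aa (blk 58, set 2) → MISS  vc=[]
2: 0x3aa (blk 58, set 2) → L1-HIT  vc=[]
3: 0x1c6 (blk 28, set 4) → MISS  vc=[52]
4: 0x2ef (blk 46, set 6) → MISS  vc=[52]
5: 0x3cf (blk 60, set 4) → MISS  vc=[52, 28]
6: 0x1c1 (blk 28, set 4) → VC-HIT  vc=[52, 60]
7: 0x32c (blk 50, set 2) → MISS  vc=[52, 60, 58]
8: 0xe8 (blk 14, set 6) → MISS  vc=[52, 60, 58, 46]
9: 0x340 (blk 52, set 4) → VC-HIT  vc=[28, 60, 58, 46]
10: 0x1ce (blk 28, set 4) → VC-HIT  vc=[52, 60, 58, 46]
11: 0x349 (blk 52, set 4) → VC-HIT  vc=[28, 60, 58, 46]
12: 0x320 (blk 50, set 2) → L1-HIT  vc=[28, 60, 58, 46]
13: 0x32b (blk 50, set 2) → L1-HIT  vc=[28, 60, 58, 46]
14: 0x32f (blk 50, set 2) → L1-HIT  vc=[28, 60, 58, 46]

SEQ = [MISS, MISS, L1-HIT, MISS, MISS, MISS, VC-HIT, MISS, MISS, VC-HIT, VC-HIT, VC-HIT, L1-HIT, L1-HIT, L1-HIT]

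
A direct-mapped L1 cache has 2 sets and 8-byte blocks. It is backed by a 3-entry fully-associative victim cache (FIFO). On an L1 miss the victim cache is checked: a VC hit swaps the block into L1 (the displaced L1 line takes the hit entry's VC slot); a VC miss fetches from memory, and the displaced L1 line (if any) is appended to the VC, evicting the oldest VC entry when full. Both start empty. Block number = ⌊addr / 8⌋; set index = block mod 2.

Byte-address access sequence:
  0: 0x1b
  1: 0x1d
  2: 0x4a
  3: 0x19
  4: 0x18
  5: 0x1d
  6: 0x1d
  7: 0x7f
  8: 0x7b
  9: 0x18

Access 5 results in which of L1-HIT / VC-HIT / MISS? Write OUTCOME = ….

OUTCOME = L1-HIT

0: 0x1b (blk 3, set 1) → MISS  vc=[]
1: 0x1d (blk 3, set 1) → L1-HIT  vc=[]
2: 0x4a (blk 9, set 1) → MISS  vc=[3]
3: 0x19 (blk 3, set 1) → VC-HIT  vc=[9]
4: 0x18 (blk 3, set 1) → L1-HIT  vc=[9]
5: 0x1d (blk 3, set 1) → L1-HIT  vc=[9]
6: 0x1d (blk 3, set 1) → L1-HIT  vc=[9]
7: 0x7f (blk 15, set 1) → MISS  vc=[9, 3]
8: 0x7b (blk 15, set 1) → L1-HIT  vc=[9, 3]
9: 0x18 (blk 3, set 1) → VC-HIT  vc=[9, 15]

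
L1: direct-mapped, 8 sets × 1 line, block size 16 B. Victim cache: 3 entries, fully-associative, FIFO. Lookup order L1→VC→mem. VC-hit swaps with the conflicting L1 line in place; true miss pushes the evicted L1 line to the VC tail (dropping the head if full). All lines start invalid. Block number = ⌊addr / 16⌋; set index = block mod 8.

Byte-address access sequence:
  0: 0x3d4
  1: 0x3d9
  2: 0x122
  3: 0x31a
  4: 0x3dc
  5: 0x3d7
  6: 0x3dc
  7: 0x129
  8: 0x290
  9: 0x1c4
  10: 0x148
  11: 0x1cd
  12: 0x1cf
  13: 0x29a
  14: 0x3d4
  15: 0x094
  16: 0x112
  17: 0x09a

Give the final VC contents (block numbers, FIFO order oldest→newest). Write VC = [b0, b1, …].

VC = [20, 41, 17]

0: 0x3d4 (blk 61, set 5) → MISS  vc=[]
1: 0x3d9 (blk 61, set 5) → L1-HIT  vc=[]
2: 0x122 (blk 18, set 2) → MISS  vc=[]
3: 0x31a (blk 49, set 1) → MISS  vc=[]
4: 0x3dc (blk 61, set 5) → L1-HIT  vc=[]
5: 0x3d7 (blk 61, set 5) → L1-HIT  vc=[]
6: 0x3dc (blk 61, set 5) → L1-HIT  vc=[]
7: 0x129 (blk 18, set 2) → L1-HIT  vc=[]
8: 0x290 (blk 41, set 1) → MISS  vc=[49]
9: 0x1c4 (blk 28, set 4) → MISS  vc=[49]
10: 0x148 (blk 20, set 4) → MISS  vc=[49, 28]
11: 0x1cd (blk 28, set 4) → VC-HIT  vc=[49, 20]
12: 0x1cf (blk 28, set 4) → L1-HIT  vc=[49, 20]
13: 0x29a (blk 41, set 1) → L1-HIT  vc=[49, 20]
14: 0x3d4 (blk 61, set 5) → L1-HIT  vc=[49, 20]
15: 0x94 (blk 9, set 1) → MISS  vc=[49, 20, 41]
16: 0x112 (blk 17, set 1) → MISS  vc=[20, 41, 9]
17: 0x9a (blk 9, set 1) → VC-HIT  vc=[20, 41, 17]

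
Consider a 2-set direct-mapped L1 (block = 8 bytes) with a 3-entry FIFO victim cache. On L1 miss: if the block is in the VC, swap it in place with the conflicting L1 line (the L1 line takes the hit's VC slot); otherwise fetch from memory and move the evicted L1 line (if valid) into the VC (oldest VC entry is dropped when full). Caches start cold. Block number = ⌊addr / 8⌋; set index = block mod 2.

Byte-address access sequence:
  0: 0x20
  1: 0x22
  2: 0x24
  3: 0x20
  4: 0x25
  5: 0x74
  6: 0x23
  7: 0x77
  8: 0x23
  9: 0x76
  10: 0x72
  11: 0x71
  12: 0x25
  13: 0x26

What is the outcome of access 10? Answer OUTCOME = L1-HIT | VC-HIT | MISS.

OUTCOME = L1-HIT

#0 0x20→b4/s0 MISS; vc=[]
#1 0x22→b4/s0 L1-HIT; vc=[]
#2 0x24→b4/s0 L1-HIT; vc=[]
#3 0x20→b4/s0 L1-HIT; vc=[]
#4 0x25→b4/s0 L1-HIT; vc=[]
#5 0x74→b14/s0 MISS; vc=[4]
#6 0x23→b4/s0 VC-HIT; vc=[14]
#7 0x77→b14/s0 VC-HIT; vc=[4]
#8 0x23→b4/s0 VC-HIT; vc=[14]
#9 0x76→b14/s0 VC-HIT; vc=[4]
#10 0x72→b14/s0 L1-HIT; vc=[4]
#11 0x71→b14/s0 L1-HIT; vc=[4]
#12 0x25→b4/s0 VC-HIT; vc=[14]
#13 0x26→b4/s0 L1-HIT; vc=[14]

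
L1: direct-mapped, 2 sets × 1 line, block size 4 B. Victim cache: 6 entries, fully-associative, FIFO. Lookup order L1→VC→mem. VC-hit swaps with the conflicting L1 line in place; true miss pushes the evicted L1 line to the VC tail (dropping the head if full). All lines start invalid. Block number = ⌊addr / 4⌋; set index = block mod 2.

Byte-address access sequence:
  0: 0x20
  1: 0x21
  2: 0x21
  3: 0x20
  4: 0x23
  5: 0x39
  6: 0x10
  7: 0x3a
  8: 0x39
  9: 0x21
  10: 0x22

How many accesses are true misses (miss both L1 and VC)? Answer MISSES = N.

0: 0x20 (blk 8, set 0) → MISS  vc=[]
1: 0x21 (blk 8, set 0) → L1-HIT  vc=[]
2: 0x21 (blk 8, set 0) → L1-HIT  vc=[]
3: 0x20 (blk 8, set 0) → L1-HIT  vc=[]
4: 0x23 (blk 8, set 0) → L1-HIT  vc=[]
5: 0x39 (blk 14, set 0) → MISS  vc=[8]
6: 0x10 (blk 4, set 0) → MISS  vc=[8, 14]
7: 0x3a (blk 14, set 0) → VC-HIT  vc=[8, 4]
8: 0x39 (blk 14, set 0) → L1-HIT  vc=[8, 4]
9: 0x21 (blk 8, set 0) → VC-HIT  vc=[14, 4]
10: 0x22 (blk 8, set 0) → L1-HIT  vc=[14, 4]

MISSES = 3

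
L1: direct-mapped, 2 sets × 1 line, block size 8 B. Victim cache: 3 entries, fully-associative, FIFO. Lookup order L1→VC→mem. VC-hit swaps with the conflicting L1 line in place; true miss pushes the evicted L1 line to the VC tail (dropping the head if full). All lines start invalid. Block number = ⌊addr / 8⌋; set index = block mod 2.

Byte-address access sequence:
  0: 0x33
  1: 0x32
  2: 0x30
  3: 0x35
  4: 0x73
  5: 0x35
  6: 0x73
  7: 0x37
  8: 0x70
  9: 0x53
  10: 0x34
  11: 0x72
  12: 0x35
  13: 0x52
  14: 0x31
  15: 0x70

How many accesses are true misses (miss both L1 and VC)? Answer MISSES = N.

MISSES = 3

0: 0x33 (blk 6, set 0) → MISS  vc=[]
1: 0x32 (blk 6, set 0) → L1-HIT  vc=[]
2: 0x30 (blk 6, set 0) → L1-HIT  vc=[]
3: 0x35 (blk 6, set 0) → L1-HIT  vc=[]
4: 0x73 (blk 14, set 0) → MISS  vc=[6]
5: 0x35 (blk 6, set 0) → VC-HIT  vc=[14]
6: 0x73 (blk 14, set 0) → VC-HIT  vc=[6]
7: 0x37 (blk 6, set 0) → VC-HIT  vc=[14]
8: 0x70 (blk 14, set 0) → VC-HIT  vc=[6]
9: 0x53 (blk 10, set 0) → MISS  vc=[6, 14]
10: 0x34 (blk 6, set 0) → VC-HIT  vc=[10, 14]
11: 0x72 (blk 14, set 0) → VC-HIT  vc=[10, 6]
12: 0x35 (blk 6, set 0) → VC-HIT  vc=[10, 14]
13: 0x52 (blk 10, set 0) → VC-HIT  vc=[6, 14]
14: 0x31 (blk 6, set 0) → VC-HIT  vc=[10, 14]
15: 0x70 (blk 14, set 0) → VC-HIT  vc=[10, 6]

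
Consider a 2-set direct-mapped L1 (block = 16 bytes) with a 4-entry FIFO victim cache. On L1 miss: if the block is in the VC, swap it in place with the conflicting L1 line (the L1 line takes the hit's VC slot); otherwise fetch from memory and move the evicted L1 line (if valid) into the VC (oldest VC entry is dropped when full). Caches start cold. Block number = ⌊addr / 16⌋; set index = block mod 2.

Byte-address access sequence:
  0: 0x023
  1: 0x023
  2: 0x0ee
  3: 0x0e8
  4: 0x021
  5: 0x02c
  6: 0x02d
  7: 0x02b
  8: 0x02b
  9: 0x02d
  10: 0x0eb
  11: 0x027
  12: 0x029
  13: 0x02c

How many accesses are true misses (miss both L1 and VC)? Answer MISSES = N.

MISSES = 2

  [0] addr=0x23 blk=2 s=0: MISS | VC []
  [1] addr=0x23 blk=2 s=0: L1-HIT | VC []
  [2] addr=0xee blk=14 s=0: MISS | VC [2]
  [3] addr=0xe8 blk=14 s=0: L1-HIT | VC [2]
  [4] addr=0x21 blk=2 s=0: VC-HIT | VC [14]
  [5] addr=0x2c blk=2 s=0: L1-HIT | VC [14]
  [6] addr=0x2d blk=2 s=0: L1-HIT | VC [14]
  [7] addr=0x2b blk=2 s=0: L1-HIT | VC [14]
  [8] addr=0x2b blk=2 s=0: L1-HIT | VC [14]
  [9] addr=0x2d blk=2 s=0: L1-HIT | VC [14]
  [10] addr=0xeb blk=14 s=0: VC-HIT | VC [2]
  [11] addr=0x27 blk=2 s=0: VC-HIT | VC [14]
  [12] addr=0x29 blk=2 s=0: L1-HIT | VC [14]
  [13] addr=0x2c blk=2 s=0: L1-HIT | VC [14]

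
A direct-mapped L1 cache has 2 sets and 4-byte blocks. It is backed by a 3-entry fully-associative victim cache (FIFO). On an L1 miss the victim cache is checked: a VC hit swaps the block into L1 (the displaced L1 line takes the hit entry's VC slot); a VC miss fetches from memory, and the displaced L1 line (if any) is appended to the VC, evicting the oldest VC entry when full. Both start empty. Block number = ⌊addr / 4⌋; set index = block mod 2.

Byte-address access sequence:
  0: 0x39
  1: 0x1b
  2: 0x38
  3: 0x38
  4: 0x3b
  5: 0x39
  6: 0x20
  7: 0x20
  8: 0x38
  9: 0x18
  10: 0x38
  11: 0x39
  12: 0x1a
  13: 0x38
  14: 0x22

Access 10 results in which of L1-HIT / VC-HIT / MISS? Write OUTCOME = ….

OUTCOME = VC-HIT

#0 0x39→b14/s0 MISS; vc=[]
#1 0x1b→b6/s0 MISS; vc=[14]
#2 0x38→b14/s0 VC-HIT; vc=[6]
#3 0x38→b14/s0 L1-HIT; vc=[6]
#4 0x3b→b14/s0 L1-HIT; vc=[6]
#5 0x39→b14/s0 L1-HIT; vc=[6]
#6 0x20→b8/s0 MISS; vc=[6,14]
#7 0x20→b8/s0 L1-HIT; vc=[6,14]
#8 0x38→b14/s0 VC-HIT; vc=[6,8]
#9 0x18→b6/s0 VC-HIT; vc=[14,8]
#10 0x38→b14/s0 VC-HIT; vc=[6,8]
#11 0x39→b14/s0 L1-HIT; vc=[6,8]
#12 0x1a→b6/s0 VC-HIT; vc=[14,8]
#13 0x38→b14/s0 VC-HIT; vc=[6,8]
#14 0x22→b8/s0 VC-HIT; vc=[6,14]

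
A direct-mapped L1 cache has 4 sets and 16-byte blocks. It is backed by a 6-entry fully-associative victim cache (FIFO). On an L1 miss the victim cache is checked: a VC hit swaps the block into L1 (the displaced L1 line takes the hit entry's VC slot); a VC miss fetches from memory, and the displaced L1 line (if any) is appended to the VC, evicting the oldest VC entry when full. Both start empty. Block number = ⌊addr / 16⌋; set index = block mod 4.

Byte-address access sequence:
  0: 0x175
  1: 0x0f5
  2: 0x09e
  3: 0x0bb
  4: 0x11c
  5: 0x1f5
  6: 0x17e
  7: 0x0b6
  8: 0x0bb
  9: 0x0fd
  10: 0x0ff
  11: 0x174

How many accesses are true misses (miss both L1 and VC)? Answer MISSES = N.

MISSES = 6

  [0] addr=0x175 blk=23 s=3: MISS | VC []
  [1] addr=0xf5 blk=15 s=3: MISS | VC [23]
  [2] addr=0x9e blk=9 s=1: MISS | VC [23]
  [3] addr=0xbb blk=11 s=3: MISS | VC [23, 15]
  [4] addr=0x11c blk=17 s=1: MISS | VC [23, 15, 9]
  [5] addr=0x1f5 blk=31 s=3: MISS | VC [23, 15, 9, 11]
  [6] addr=0x17e blk=23 s=3: VC-HIT | VC [31, 15, 9, 11]
  [7] addr=0xb6 blk=11 s=3: VC-HIT | VC [31, 15, 9, 23]
  [8] addr=0xbb blk=11 s=3: L1-HIT | VC [31, 15, 9, 23]
  [9] addr=0xfd blk=15 s=3: VC-HIT | VC [31, 11, 9, 23]
  [10] addr=0xff blk=15 s=3: L1-HIT | VC [31, 11, 9, 23]
  [11] addr=0x174 blk=23 s=3: VC-HIT | VC [31, 11, 9, 15]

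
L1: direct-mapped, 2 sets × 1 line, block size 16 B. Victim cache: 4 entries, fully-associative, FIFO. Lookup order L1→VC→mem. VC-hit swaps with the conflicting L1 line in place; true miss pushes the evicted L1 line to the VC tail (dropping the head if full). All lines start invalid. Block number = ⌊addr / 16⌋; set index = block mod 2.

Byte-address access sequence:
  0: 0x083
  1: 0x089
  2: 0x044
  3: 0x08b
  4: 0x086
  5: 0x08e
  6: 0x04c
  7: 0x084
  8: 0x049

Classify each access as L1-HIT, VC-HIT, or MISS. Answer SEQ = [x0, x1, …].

#0 0x83→b8/s0 MISS; vc=[]
#1 0x89→b8/s0 L1-HIT; vc=[]
#2 0x44→b4/s0 MISS; vc=[8]
#3 0x8b→b8/s0 VC-HIT; vc=[4]
#4 0x86→b8/s0 L1-HIT; vc=[4]
#5 0x8e→b8/s0 L1-HIT; vc=[4]
#6 0x4c→b4/s0 VC-HIT; vc=[8]
#7 0x84→b8/s0 VC-HIT; vc=[4]
#8 0x49→b4/s0 VC-HIT; vc=[8]

SEQ = [MISS, L1-HIT, MISS, VC-HIT, L1-HIT, L1-HIT, VC-HIT, VC-HIT, VC-HIT]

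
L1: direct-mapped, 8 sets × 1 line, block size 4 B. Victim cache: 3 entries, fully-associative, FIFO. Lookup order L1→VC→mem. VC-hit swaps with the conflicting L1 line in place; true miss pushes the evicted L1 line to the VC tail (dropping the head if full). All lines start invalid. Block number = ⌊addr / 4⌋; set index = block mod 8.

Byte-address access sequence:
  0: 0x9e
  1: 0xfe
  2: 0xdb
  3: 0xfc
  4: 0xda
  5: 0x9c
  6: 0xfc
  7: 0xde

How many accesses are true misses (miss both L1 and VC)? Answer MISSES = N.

  [0] addr=0x9e blk=39 s=7: MISS | VC []
  [1] addr=0xfe blk=63 s=7: MISS | VC [39]
  [2] addr=0xdb blk=54 s=6: MISS | VC [39]
  [3] addr=0xfc blk=63 s=7: L1-HIT | VC [39]
  [4] addr=0xda blk=54 s=6: L1-HIT | VC [39]
  [5] addr=0x9c blk=39 s=7: VC-HIT | VC [63]
  [6] addr=0xfc blk=63 s=7: VC-HIT | VC [39]
  [7] addr=0xde blk=55 s=7: MISS | VC [39, 63]

MISSES = 4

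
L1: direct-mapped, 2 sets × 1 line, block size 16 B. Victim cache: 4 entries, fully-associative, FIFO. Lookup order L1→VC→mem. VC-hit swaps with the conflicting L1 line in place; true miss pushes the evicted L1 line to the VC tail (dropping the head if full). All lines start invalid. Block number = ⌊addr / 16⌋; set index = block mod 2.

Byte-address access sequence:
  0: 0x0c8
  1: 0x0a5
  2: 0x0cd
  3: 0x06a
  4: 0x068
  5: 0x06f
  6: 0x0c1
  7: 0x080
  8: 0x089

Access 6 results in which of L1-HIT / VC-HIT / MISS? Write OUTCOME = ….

  [0] addr=0xc8 blk=12 s=0: MISS | VC []
  [1] addr=0xa5 blk=10 s=0: MISS | VC [12]
  [2] addr=0xcd blk=12 s=0: VC-HIT | VC [10]
  [3] addr=0x6a blk=6 s=0: MISS | VC [10, 12]
  [4] addr=0x68 blk=6 s=0: L1-HIT | VC [10, 12]
  [5] addr=0x6f blk=6 s=0: L1-HIT | VC [10, 12]
  [6] addr=0xc1 blk=12 s=0: VC-HIT | VC [10, 6]
  [7] addr=0x80 blk=8 s=0: MISS | VC [10, 6, 12]
  [8] addr=0x89 blk=8 s=0: L1-HIT | VC [10, 6, 12]

OUTCOME = VC-HIT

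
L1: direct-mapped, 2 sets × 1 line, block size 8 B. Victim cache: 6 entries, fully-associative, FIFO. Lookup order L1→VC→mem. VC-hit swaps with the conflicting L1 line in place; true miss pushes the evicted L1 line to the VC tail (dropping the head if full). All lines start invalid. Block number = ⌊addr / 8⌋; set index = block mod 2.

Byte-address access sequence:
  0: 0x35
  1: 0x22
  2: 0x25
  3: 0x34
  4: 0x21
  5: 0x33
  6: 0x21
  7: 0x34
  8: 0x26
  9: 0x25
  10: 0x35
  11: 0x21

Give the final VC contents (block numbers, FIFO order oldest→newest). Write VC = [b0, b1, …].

0: 0x35 (blk 6, set 0) → MISS  vc=[]
1: 0x22 (blk 4, set 0) → MISS  vc=[6]
2: 0x25 (blk 4, set 0) → L1-HIT  vc=[6]
3: 0x34 (blk 6, set 0) → VC-HIT  vc=[4]
4: 0x21 (blk 4, set 0) → VC-HIT  vc=[6]
5: 0x33 (blk 6, set 0) → VC-HIT  vc=[4]
6: 0x21 (blk 4, set 0) → VC-HIT  vc=[6]
7: 0x34 (blk 6, set 0) → VC-HIT  vc=[4]
8: 0x26 (blk 4, set 0) → VC-HIT  vc=[6]
9: 0x25 (blk 4, set 0) → L1-HIT  vc=[6]
10: 0x35 (blk 6, set 0) → VC-HIT  vc=[4]
11: 0x21 (blk 4, set 0) → VC-HIT  vc=[6]

VC = [6]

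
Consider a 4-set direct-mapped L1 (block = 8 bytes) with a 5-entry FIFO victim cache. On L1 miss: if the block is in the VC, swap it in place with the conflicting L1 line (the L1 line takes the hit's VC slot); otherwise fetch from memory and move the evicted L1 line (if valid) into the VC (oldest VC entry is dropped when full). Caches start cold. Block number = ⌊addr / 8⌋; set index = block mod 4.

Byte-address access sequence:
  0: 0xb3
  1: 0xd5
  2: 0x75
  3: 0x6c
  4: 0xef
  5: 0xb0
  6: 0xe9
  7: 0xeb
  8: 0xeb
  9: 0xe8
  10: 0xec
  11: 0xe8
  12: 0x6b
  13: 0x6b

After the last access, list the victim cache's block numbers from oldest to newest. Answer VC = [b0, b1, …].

#0 0xb3→b22/s2 MISS; vc=[]
#1 0xd5→b26/s2 MISS; vc=[22]
#2 0x75→b14/s2 MISS; vc=[22,26]
#3 0x6c→b13/s1 MISS; vc=[22,26]
#4 0xef→b29/s1 MISS; vc=[22,26,13]
#5 0xb0→b22/s2 VC-HIT; vc=[14,26,13]
#6 0xe9→b29/s1 L1-HIT; vc=[14,26,13]
#7 0xeb→b29/s1 L1-HIT; vc=[14,26,13]
#8 0xeb→b29/s1 L1-HIT; vc=[14,26,13]
#9 0xe8→b29/s1 L1-HIT; vc=[14,26,13]
#10 0xec→b29/s1 L1-HIT; vc=[14,26,13]
#11 0xe8→b29/s1 L1-HIT; vc=[14,26,13]
#12 0x6b→b13/s1 VC-HIT; vc=[14,26,29]
#13 0x6b→b13/s1 L1-HIT; vc=[14,26,29]

VC = [14, 26, 29]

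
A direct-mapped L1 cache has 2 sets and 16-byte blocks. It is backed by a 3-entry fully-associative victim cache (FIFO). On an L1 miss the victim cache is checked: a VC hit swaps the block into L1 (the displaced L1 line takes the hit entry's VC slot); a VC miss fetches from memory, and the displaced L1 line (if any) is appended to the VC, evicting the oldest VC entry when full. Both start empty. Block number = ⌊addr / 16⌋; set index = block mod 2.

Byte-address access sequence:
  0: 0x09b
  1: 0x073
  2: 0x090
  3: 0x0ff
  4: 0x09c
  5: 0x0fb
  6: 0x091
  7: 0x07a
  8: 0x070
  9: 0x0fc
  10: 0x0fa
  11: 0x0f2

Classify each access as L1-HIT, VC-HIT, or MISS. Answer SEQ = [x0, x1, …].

SEQ = [MISS, MISS, VC-HIT, MISS, VC-HIT, VC-HIT, VC-HIT, VC-HIT, L1-HIT, VC-HIT, L1-HIT, L1-HIT]

  [0] addr=0x9b blk=9 s=1: MISS | VC []
  [1] addr=0x73 blk=7 s=1: MISS | VC [9]
  [2] addr=0x90 blk=9 s=1: VC-HIT | VC [7]
  [3] addr=0xff blk=15 s=1: MISS | VC [7, 9]
  [4] addr=0x9c blk=9 s=1: VC-HIT | VC [7, 15]
  [5] addr=0xfb blk=15 s=1: VC-HIT | VC [7, 9]
  [6] addr=0x91 blk=9 s=1: VC-HIT | VC [7, 15]
  [7] addr=0x7a blk=7 s=1: VC-HIT | VC [9, 15]
  [8] addr=0x70 blk=7 s=1: L1-HIT | VC [9, 15]
  [9] addr=0xfc blk=15 s=1: VC-HIT | VC [9, 7]
  [10] addr=0xfa blk=15 s=1: L1-HIT | VC [9, 7]
  [11] addr=0xf2 blk=15 s=1: L1-HIT | VC [9, 7]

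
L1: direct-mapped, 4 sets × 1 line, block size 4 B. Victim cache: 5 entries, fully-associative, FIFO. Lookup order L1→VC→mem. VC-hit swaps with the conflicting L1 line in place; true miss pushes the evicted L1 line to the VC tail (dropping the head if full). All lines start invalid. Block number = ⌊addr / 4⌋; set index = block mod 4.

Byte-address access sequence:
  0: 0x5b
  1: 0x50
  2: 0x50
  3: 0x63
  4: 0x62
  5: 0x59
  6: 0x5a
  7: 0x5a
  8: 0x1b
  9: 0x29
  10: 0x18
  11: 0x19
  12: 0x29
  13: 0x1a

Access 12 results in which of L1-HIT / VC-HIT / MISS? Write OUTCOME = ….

OUTCOME = VC-HIT

0: 0x5b (blk 22, set 2) → MISS  vc=[]
1: 0x50 (blk 20, set 0) → MISS  vc=[]
2: 0x50 (blk 20, set 0) → L1-HIT  vc=[]
3: 0x63 (blk 24, set 0) → MISS  vc=[20]
4: 0x62 (blk 24, set 0) → L1-HIT  vc=[20]
5: 0x59 (blk 22, set 2) → L1-HIT  vc=[20]
6: 0x5a (blk 22, set 2) → L1-HIT  vc=[20]
7: 0x5a (blk 22, set 2) → L1-HIT  vc=[20]
8: 0x1b (blk 6, set 2) → MISS  vc=[20, 22]
9: 0x29 (blk 10, set 2) → MISS  vc=[20, 22, 6]
10: 0x18 (blk 6, set 2) → VC-HIT  vc=[20, 22, 10]
11: 0x19 (blk 6, set 2) → L1-HIT  vc=[20, 22, 10]
12: 0x29 (blk 10, set 2) → VC-HIT  vc=[20, 22, 6]
13: 0x1a (blk 6, set 2) → VC-HIT  vc=[20, 22, 10]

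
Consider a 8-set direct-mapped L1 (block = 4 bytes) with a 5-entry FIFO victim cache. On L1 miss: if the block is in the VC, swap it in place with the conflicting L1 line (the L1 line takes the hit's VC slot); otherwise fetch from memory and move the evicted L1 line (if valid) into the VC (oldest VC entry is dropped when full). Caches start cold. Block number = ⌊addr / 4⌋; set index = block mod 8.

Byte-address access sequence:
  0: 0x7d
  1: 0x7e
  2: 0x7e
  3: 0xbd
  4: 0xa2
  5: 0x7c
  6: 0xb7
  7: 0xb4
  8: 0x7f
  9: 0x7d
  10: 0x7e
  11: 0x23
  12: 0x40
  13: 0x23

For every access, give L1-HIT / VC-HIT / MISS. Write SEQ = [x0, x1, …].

#0 0x7d→b31/s7 MISS; vc=[]
#1 0x7e→b31/s7 L1-HIT; vc=[]
#2 0x7e→b31/s7 L1-HIT; vc=[]
#3 0xbd→b47/s7 MISS; vc=[31]
#4 0xa2→b40/s0 MISS; vc=[31]
#5 0x7c→b31/s7 VC-HIT; vc=[47]
#6 0xb7→b45/s5 MISS; vc=[47]
#7 0xb4→b45/s5 L1-HIT; vc=[47]
#8 0x7f→b31/s7 L1-HIT; vc=[47]
#9 0x7d→b31/s7 L1-HIT; vc=[47]
#10 0x7e→b31/s7 L1-HIT; vc=[47]
#11 0x23→b8/s0 MISS; vc=[47,40]
#12 0x40→b16/s0 MISS; vc=[47,40,8]
#13 0x23→b8/s0 VC-HIT; vc=[47,40,16]

SEQ = [MISS, L1-HIT, L1-HIT, MISS, MISS, VC-HIT, MISS, L1-HIT, L1-HIT, L1-HIT, L1-HIT, MISS, MISS, VC-HIT]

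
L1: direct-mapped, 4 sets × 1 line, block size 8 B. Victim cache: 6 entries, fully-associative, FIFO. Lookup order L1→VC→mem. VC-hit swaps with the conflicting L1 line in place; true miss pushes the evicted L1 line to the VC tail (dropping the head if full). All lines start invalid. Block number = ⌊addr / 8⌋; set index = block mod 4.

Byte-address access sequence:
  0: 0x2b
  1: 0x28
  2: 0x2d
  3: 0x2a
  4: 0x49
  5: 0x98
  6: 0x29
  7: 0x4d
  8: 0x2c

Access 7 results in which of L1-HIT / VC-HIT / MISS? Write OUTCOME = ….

OUTCOME = VC-HIT

0: 0x2b (blk 5, set 1) → MISS  vc=[]
1: 0x28 (blk 5, set 1) → L1-HIT  vc=[]
2: 0x2d (blk 5, set 1) → L1-HIT  vc=[]
3: 0x2a (blk 5, set 1) → L1-HIT  vc=[]
4: 0x49 (blk 9, set 1) → MISS  vc=[5]
5: 0x98 (blk 19, set 3) → MISS  vc=[5]
6: 0x29 (blk 5, set 1) → VC-HIT  vc=[9]
7: 0x4d (blk 9, set 1) → VC-HIT  vc=[5]
8: 0x2c (blk 5, set 1) → VC-HIT  vc=[9]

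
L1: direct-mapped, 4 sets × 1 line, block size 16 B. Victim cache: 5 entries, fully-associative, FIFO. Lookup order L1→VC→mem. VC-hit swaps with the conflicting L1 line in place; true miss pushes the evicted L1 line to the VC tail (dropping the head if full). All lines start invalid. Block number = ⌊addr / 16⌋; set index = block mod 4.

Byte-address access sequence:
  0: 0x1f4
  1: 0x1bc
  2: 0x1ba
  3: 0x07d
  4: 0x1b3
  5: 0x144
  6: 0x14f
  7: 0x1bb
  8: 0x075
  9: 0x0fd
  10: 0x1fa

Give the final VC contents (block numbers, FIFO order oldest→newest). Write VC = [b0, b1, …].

VC = [15, 27, 7]

#0 0x1f4→b31/s3 MISS; vc=[]
#1 0x1bc→b27/s3 MISS; vc=[31]
#2 0x1ba→b27/s3 L1-HIT; vc=[31]
#3 0x7d→b7/s3 MISS; vc=[31,27]
#4 0x1b3→b27/s3 VC-HIT; vc=[31,7]
#5 0x144→b20/s0 MISS; vc=[31,7]
#6 0x14f→b20/s0 L1-HIT; vc=[31,7]
#7 0x1bb→b27/s3 L1-HIT; vc=[31,7]
#8 0x75→b7/s3 VC-HIT; vc=[31,27]
#9 0xfd→b15/s3 MISS; vc=[31,27,7]
#10 0x1fa→b31/s3 VC-HIT; vc=[15,27,7]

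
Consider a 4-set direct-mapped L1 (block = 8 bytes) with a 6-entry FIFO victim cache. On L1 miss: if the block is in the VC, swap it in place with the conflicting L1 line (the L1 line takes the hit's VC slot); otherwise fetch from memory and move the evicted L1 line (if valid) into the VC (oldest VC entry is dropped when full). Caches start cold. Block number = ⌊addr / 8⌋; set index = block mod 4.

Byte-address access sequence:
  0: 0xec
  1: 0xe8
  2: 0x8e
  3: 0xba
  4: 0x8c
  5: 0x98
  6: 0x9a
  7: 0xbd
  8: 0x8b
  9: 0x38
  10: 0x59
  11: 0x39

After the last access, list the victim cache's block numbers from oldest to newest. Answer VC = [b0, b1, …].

  [0] addr=0xec blk=29 s=1: MISS | VC []
  [1] addr=0xe8 blk=29 s=1: L1-HIT | VC []
  [2] addr=0x8e blk=17 s=1: MISS | VC [29]
  [3] addr=0xba blk=23 s=3: MISS | VC [29]
  [4] addr=0x8c blk=17 s=1: L1-HIT | VC [29]
  [5] addr=0x98 blk=19 s=3: MISS | VC [29, 23]
  [6] addr=0x9a blk=19 s=3: L1-HIT | VC [29, 23]
  [7] addr=0xbd blk=23 s=3: VC-HIT | VC [29, 19]
  [8] addr=0x8b blk=17 s=1: L1-HIT | VC [29, 19]
  [9] addr=0x38 blk=7 s=3: MISS | VC [29, 19, 23]
  [10] addr=0x59 blk=11 s=3: MISS | VC [29, 19, 23, 7]
  [11] addr=0x39 blk=7 s=3: VC-HIT | VC [29, 19, 23, 11]

VC = [29, 19, 23, 11]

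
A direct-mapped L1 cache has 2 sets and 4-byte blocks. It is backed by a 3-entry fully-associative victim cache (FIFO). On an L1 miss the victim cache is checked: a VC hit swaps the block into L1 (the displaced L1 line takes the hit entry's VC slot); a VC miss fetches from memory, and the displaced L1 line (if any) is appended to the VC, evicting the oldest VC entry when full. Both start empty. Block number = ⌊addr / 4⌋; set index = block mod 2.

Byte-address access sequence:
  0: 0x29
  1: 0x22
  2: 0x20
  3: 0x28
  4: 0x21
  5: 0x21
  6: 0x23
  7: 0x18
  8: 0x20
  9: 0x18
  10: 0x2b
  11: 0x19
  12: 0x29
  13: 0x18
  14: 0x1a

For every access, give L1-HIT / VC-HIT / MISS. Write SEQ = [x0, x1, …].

#0 0x29→b10/s0 MISS; vc=[]
#1 0x22→b8/s0 MISS; vc=[10]
#2 0x20→b8/s0 L1-HIT; vc=[10]
#3 0x28→b10/s0 VC-HIT; vc=[8]
#4 0x21→b8/s0 VC-HIT; vc=[10]
#5 0x21→b8/s0 L1-HIT; vc=[10]
#6 0x23→b8/s0 L1-HIT; vc=[10]
#7 0x18→b6/s0 MISS; vc=[10,8]
#8 0x20→b8/s0 VC-HIT; vc=[10,6]
#9 0x18→b6/s0 VC-HIT; vc=[10,8]
#10 0x2b→b10/s0 VC-HIT; vc=[6,8]
#11 0x19→b6/s0 VC-HIT; vc=[10,8]
#12 0x29→b10/s0 VC-HIT; vc=[6,8]
#13 0x18→b6/s0 VC-HIT; vc=[10,8]
#14 0x1a→b6/s0 L1-HIT; vc=[10,8]

SEQ = [MISS, MISS, L1-HIT, VC-HIT, VC-HIT, L1-HIT, L1-HIT, MISS, VC-HIT, VC-HIT, VC-HIT, VC-HIT, VC-HIT, VC-HIT, L1-HIT]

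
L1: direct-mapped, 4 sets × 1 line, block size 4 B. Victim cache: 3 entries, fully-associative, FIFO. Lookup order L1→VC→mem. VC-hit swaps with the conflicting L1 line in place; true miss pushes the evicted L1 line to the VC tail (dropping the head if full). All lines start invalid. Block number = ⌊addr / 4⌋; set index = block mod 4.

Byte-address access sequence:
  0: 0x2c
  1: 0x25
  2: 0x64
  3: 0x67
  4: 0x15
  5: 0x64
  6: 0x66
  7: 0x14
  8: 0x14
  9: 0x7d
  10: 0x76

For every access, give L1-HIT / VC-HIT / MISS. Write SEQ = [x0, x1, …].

SEQ = [MISS, MISS, MISS, L1-HIT, MISS, VC-HIT, L1-HIT, VC-HIT, L1-HIT, MISS, MISS]

  [0] addr=0x2c blk=11 s=3: MISS | VC []
  [1] addr=0x25 blk=9 s=1: MISS | VC []
  [2] addr=0x64 blk=25 s=1: MISS | VC [9]
  [3] addr=0x67 blk=25 s=1: L1-HIT | VC [9]
  [4] addr=0x15 blk=5 s=1: MISS | VC [9, 25]
  [5] addr=0x64 blk=25 s=1: VC-HIT | VC [9, 5]
  [6] addr=0x66 blk=25 s=1: L1-HIT | VC [9, 5]
  [7] addr=0x14 blk=5 s=1: VC-HIT | VC [9, 25]
  [8] addr=0x14 blk=5 s=1: L1-HIT | VC [9, 25]
  [9] addr=0x7d blk=31 s=3: MISS | VC [9, 25, 11]
  [10] addr=0x76 blk=29 s=1: MISS | VC [25, 11, 5]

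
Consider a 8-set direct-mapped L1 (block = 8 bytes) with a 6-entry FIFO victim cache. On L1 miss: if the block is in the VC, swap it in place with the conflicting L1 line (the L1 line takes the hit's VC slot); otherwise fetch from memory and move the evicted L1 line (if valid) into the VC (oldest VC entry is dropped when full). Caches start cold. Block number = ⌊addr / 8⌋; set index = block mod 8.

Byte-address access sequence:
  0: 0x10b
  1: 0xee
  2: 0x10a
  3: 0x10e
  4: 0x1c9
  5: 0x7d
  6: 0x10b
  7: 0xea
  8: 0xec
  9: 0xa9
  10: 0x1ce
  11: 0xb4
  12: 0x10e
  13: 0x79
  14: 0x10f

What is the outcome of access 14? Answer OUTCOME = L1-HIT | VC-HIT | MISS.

OUTCOME = L1-HIT

  [0] addr=0x10b blk=33 s=1: MISS | VC []
  [1] addr=0xee blk=29 s=5: MISS | VC []
  [2] addr=0x10a blk=33 s=1: L1-HIT | VC []
  [3] addr=0x10e blk=33 s=1: L1-HIT | VC []
  [4] addr=0x1c9 blk=57 s=1: MISS | VC [33]
  [5] addr=0x7d blk=15 s=7: MISS | VC [33]
  [6] addr=0x10b blk=33 s=1: VC-HIT | VC [57]
  [7] addr=0xea blk=29 s=5: L1-HIT | VC [57]
  [8] addr=0xec blk=29 s=5: L1-HIT | VC [57]
  [9] addr=0xa9 blk=21 s=5: MISS | VC [57, 29]
  [10] addr=0x1ce blk=57 s=1: VC-HIT | VC [33, 29]
  [11] addr=0xb4 blk=22 s=6: MISS | VC [33, 29]
  [12] addr=0x10e blk=33 s=1: VC-HIT | VC [57, 29]
  [13] addr=0x79 blk=15 s=7: L1-HIT | VC [57, 29]
  [14] addr=0x10f blk=33 s=1: L1-HIT | VC [57, 29]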